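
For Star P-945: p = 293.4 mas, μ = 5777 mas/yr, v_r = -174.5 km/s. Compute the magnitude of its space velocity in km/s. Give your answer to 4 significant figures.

d = 1/p = 1/0.2934″ = 3.4083 pc.
μ = 5777 mas/yr = 5.777 ″/yr.
v_t = 4.740 μ d = 4.740 × 5.777 × 3.4083 = 93.329 km/s.
v = √(v_r² + v_t²) = √((-174.5)² + 93.329²) = √39160.6 = 197.89 km/s.

197.9 km/s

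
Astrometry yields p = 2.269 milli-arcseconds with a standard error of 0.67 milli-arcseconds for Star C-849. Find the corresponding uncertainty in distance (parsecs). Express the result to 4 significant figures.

d = 1/p, so σ_d = σ_p / p².
σ_d = 0.000670 / (0.002269)² = 0.000670 / 0.0000051484 = 130.14 pc.

130.1 pc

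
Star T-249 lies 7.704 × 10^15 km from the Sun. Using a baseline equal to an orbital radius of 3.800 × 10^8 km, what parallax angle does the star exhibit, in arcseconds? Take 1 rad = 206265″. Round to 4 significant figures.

θ ≈ B/d = (3.800 × 10^8) / (7.704 × 10^15) = 4.9325 × 10^-8 rad.
In arcseconds: 4.9325 × 10^-8 × 206265 = 0.010174″.

0.01017 arcsec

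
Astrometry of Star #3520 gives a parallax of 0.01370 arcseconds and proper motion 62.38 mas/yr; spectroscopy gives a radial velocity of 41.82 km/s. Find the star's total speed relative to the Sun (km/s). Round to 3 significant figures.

d = 1/p = 1/0.01370″ = 72.993 pc.
μ = 62.38 mas/yr = 0.06238 ″/yr.
v_t = 4.740 μ d = 4.740 × 0.06238 × 72.993 = 21.583 km/s.
v = √(v_r² + v_t²) = √(41.82² + 21.583²) = √2214.74 = 47.061 km/s.

47.1 km/s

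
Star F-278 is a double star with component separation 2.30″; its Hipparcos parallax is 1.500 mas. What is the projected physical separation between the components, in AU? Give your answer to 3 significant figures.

1530 AU

d = 1/p = 1/0.001500″ = 666.67 pc.
At distance d (pc), an angle of θ arcsec spans θ·d AU: s = 2.30 × 666.67 = 1533.3 AU.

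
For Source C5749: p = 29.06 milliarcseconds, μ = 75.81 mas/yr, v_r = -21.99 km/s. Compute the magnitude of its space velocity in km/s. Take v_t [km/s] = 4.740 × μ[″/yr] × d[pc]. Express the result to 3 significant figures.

25.2 km/s

d = 1/p = 1/0.02906″ = 34.412 pc.
μ = 75.81 mas/yr = 0.07581 ″/yr.
v_t = 4.740 μ d = 4.740 × 0.07581 × 34.412 = 12.366 km/s.
v = √(v_r² + v_t²) = √((-21.99)² + 12.366²) = √636.478 = 25.229 km/s.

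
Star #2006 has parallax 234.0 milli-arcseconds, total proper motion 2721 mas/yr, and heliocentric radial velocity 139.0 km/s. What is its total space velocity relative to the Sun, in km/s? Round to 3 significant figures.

150 km/s

d = 1/p = 1/0.2340″ = 4.2735 pc.
μ = 2721 mas/yr = 2.721 ″/yr.
v_t = 4.740 μ d = 4.740 × 2.721 × 4.2735 = 55.118 km/s.
v = √(v_r² + v_t²) = √(139.0² + 55.118²) = √22359 = 149.53 km/s.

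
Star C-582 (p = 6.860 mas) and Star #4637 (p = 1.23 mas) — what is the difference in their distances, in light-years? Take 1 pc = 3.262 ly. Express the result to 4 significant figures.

2177 ly

d_A = 1/0.006860″ = 145.77 pc; d_B = 1/0.001230″ = 813.01 pc.
|d_B − d_A| = |813.01 − 145.77| = 667.24 pc = 667.24 × 3.262 ly = 2176.5 ly.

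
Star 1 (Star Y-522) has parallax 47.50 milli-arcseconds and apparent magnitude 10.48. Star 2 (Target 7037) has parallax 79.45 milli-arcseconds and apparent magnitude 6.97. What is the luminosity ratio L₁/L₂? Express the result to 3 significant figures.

d₁ = 1/p₁ = 1/0.04750″ = 21.053 pc; d₂ = 1/p₂ = 1/0.07945″ = 12.587 pc.
M₁ = m₁ − 5 log₁₀ d₁ + 5 = 10.48 − 6.6166 + 5 = 8.8634.
M₂ = 6.97 − 5.4996 + 5 = 6.4704.
L₁/L₂ = 10^(0.4(M₂ − M₁)) = 10^(0.4 × (-2.3930)) = 10^(-0.95720) = 0.11036.

L₁/L₂ = 0.110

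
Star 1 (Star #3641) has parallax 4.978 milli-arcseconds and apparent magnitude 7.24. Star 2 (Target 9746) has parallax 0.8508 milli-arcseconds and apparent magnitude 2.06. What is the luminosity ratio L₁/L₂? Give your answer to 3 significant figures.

d₁ = 1/p₁ = 1/0.004978″ = 200.88 pc; d₂ = 1/p₂ = 1/0.0008508″ = 1175.4 pc.
M₁ = m₁ − 5 log₁₀ d₁ + 5 = 7.24 − 11.5147 + 5 = 0.7253.
M₂ = 2.06 − 15.3509 + 5 = -8.2909.
L₁/L₂ = 10^(0.4(M₂ − M₁)) = 10^(0.4 × (-9.0162)) = 10^(-3.60648) = 0.00024747.

L₁/L₂ = 0.000247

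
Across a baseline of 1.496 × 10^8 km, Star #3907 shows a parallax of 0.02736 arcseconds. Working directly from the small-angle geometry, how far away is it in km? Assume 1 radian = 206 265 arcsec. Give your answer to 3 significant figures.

θ = 0.02736″ = 0.02736/206265 = 1.3264 × 10^-7 rad.
d = B/θ = (1.496 × 10^8) / (1.3264 × 10^-7) = 1.1279 × 10^15 km.

1.13 × 10^15 km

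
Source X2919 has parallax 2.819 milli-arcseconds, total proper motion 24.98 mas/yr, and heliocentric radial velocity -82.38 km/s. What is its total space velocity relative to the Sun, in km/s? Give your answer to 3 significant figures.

d = 1/p = 1/0.002819″ = 354.74 pc.
μ = 24.98 mas/yr = 0.02498 ″/yr.
v_t = 4.740 μ d = 4.740 × 0.02498 × 354.74 = 42.003 km/s.
v = √(v_r² + v_t²) = √((-82.38)² + 42.003²) = √8550.72 = 92.47 km/s.

92.5 km/s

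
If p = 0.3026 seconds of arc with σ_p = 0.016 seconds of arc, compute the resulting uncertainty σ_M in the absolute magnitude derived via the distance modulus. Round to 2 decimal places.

σ_M = 0.11 mag

M = m − 5 log₁₀ d + 5 = m + 5 log₁₀ p + 5, so ∂M/∂p = 5/(p ln 10).
σ_M = (5/ln 10) · (σ_p/p) = 2.1715 × 0.016/0.3026 = 2.1715 × 0.052875 = 0.11482.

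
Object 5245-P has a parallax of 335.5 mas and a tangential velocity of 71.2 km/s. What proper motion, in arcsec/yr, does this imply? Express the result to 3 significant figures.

d = 1/p = 1/0.3355″ = 2.9806 pc.
μ = v_t / (4.74 d) = 71.2 / (4.74 × 2.9806) = 71.2 / 14.128 = 5.0396 ″/yr.

5.04 arcsec/yr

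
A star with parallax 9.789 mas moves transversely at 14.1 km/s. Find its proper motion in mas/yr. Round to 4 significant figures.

29.12 mas/yr

d = 1/p = 1/0.009789″ = 102.16 pc.
μ = v_t / (4.74 d) = 14.1 / (4.74 × 102.16) = 14.1 / 484.24 = 0.029118 ″/yr = 29.118 mas/yr.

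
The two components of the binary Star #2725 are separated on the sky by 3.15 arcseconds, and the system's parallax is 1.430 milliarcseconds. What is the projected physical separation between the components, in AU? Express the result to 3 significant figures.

2200 AU

d = 1/p = 1/0.001430″ = 699.3 pc.
At distance d (pc), an angle of θ arcsec spans θ·d AU: s = 3.15 × 699.3 = 2202.8 AU.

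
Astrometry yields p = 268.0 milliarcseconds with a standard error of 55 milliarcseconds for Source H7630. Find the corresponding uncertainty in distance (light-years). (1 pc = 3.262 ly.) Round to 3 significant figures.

d = 1/p, so σ_d = σ_p / p².
σ_d = 0.0550 / (0.2680)² = 0.0550 / 0.071824 = 0.76576 pc = 0.76576 × 3.262 ly = 2.4979 ly.

2.50 ly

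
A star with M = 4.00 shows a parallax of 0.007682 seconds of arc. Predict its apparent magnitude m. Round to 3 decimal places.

m = 9.573

d = 1/p = 1/0.007682″ = 130.17 pc.
m − M = 5 log₁₀ d − 5 = 5 log₁₀(130.17) − 5 = 10.5726 − 5 = 5.5726.
m = M + (m − M) = 4.00 + 5.5726 = 9.573.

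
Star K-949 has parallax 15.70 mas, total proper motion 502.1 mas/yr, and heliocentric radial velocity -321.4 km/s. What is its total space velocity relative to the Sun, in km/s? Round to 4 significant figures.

355.4 km/s

d = 1/p = 1/0.01570″ = 63.694 pc.
μ = 502.1 mas/yr = 0.5021 ″/yr.
v_t = 4.740 μ d = 4.740 × 0.5021 × 63.694 = 151.59 km/s.
v = √(v_r² + v_t²) = √((-321.4)² + 151.59²) = √126277 = 355.35 km/s.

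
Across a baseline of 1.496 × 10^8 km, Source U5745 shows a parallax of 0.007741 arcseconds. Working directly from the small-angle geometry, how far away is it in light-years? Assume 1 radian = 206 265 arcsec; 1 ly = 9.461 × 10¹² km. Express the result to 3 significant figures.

θ = 0.007741″ = 0.007741/206265 = 3.7529 × 10^-8 rad.
d = B/θ = (1.496 × 10^8) / (3.7529 × 10^-8) = 3.9863 × 10^15 km = (3.9863 × 10^15) / (9.461 × 10^12) ly = 421.34 ly.

421 ly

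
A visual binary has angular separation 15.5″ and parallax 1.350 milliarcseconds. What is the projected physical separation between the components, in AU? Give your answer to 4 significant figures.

d = 1/p = 1/0.001350″ = 740.74 pc.
At distance d (pc), an angle of θ arcsec spans θ·d AU: s = 15.5 × 740.74 = 11481 AU.

11480 AU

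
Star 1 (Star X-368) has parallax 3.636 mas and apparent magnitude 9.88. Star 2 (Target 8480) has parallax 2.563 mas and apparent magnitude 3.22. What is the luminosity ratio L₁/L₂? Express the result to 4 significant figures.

L₁/L₂ = 0.001077

d₁ = 1/p₁ = 1/0.003636″ = 275.03 pc; d₂ = 1/p₂ = 1/0.002563″ = 390.17 pc.
M₁ = m₁ − 5 log₁₀ d₁ + 5 = 9.88 − 12.1969 + 5 = 2.6831.
M₂ = 3.22 − 12.9563 + 5 = -4.7363.
L₁/L₂ = 10^(0.4(M₂ − M₁)) = 10^(0.4 × (-7.4194)) = 10^(-2.96776) = 0.0010771.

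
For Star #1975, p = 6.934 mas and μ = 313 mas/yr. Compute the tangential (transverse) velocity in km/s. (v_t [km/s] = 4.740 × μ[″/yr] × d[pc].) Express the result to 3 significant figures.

d = 1/p = 1/0.006934″ = 144.22 pc.
μ = 313 mas/yr = 0.313 ″/yr.
v_t = 4.74 × μ × d = 4.74 × 0.313 × 144.22 = 213.97 km/s.

214 km/s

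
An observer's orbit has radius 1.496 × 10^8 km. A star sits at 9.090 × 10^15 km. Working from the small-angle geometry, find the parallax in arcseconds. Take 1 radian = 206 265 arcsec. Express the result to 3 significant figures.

θ ≈ B/d = (1.496 × 10^8) / (9.090 × 10^15) = 1.6458 × 10^-8 rad.
In arcseconds: 1.6458 × 10^-8 × 206265 = 0.0033947″.

0.00339 arcsec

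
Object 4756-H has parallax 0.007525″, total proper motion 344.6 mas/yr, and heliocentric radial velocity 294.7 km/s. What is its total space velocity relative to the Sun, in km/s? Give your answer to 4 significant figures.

d = 1/p = 1/0.007525″ = 132.89 pc.
μ = 344.6 mas/yr = 0.3446 ″/yr.
v_t = 4.740 μ d = 4.740 × 0.3446 × 132.89 = 217.06 km/s.
v = √(v_r² + v_t²) = √(294.7² + 217.06²) = √133963 = 366.01 km/s.

366.0 km/s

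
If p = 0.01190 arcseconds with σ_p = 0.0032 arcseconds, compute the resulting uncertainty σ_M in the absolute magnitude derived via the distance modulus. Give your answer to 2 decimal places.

σ_M = 0.58 mag

M = m − 5 log₁₀ d + 5 = m + 5 log₁₀ p + 5, so ∂M/∂p = 5/(p ln 10).
σ_M = (5/ln 10) · (σ_p/p) = 2.1715 × 0.0032/0.01190 = 2.1715 × 0.26891 = 0.58394.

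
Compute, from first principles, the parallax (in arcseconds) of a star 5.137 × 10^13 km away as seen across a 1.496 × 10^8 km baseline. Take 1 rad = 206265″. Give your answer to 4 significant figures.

0.6007 arcsec

θ ≈ B/d = (1.496 × 10^8) / (5.137 × 10^13) = 2.9122 × 10^-6 rad.
In arcseconds: 2.9122 × 10^-6 × 206265 = 0.60068″.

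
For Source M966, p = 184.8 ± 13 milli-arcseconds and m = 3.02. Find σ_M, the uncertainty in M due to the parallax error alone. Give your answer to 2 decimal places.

M = m − 5 log₁₀ d + 5 = m + 5 log₁₀ p + 5, so ∂M/∂p = 5/(p ln 10).
σ_M = (5/ln 10) · (σ_p/p) = 2.1715 × 13/184.8 = 2.1715 × 0.070346 = 0.15276.

σ_M = 0.15 mag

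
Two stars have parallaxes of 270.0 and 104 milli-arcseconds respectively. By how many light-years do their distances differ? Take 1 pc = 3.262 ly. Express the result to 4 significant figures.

d_A = 1/0.2700″ = 3.7037 pc; d_B = 1/0.1040″ = 9.6154 pc.
|d_B − d_A| = |9.6154 − 3.7037| = 5.9117 pc = 5.9117 × 3.262 ly = 19.284 ly.

19.28 ly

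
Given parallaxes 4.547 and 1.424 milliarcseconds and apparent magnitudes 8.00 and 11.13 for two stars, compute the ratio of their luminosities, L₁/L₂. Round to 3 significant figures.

d₁ = 1/p₁ = 1/0.004547″ = 219.93 pc; d₂ = 1/p₂ = 1/0.001424″ = 702.25 pc.
M₁ = m₁ − 5 log₁₀ d₁ + 5 = 8.00 − 11.7114 + 5 = 1.2886.
M₂ = 11.13 − 14.2325 + 5 = 1.8975.
L₁/L₂ = 10^(0.4(M₂ − M₁)) = 10^(0.4 × 0.6089) = 10^0.24356 = 1.7521.

L₁/L₂ = 1.75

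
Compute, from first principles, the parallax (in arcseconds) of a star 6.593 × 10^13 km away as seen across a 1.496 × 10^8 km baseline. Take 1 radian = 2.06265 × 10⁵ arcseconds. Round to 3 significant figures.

0.468 arcsec

θ ≈ B/d = (1.496 × 10^8) / (6.593 × 10^13) = 2.2691 × 10^-6 rad.
In arcseconds: 2.2691 × 10^-6 × 206265 = 0.46804″.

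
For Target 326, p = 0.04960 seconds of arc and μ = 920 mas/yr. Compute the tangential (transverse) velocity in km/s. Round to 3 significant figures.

d = 1/p = 1/0.04960″ = 20.161 pc.
μ = 920 mas/yr = 0.920 ″/yr.
v_t = 4.74 × μ × d = 4.74 × 0.920 × 20.161 = 87.918 km/s.

87.9 km/s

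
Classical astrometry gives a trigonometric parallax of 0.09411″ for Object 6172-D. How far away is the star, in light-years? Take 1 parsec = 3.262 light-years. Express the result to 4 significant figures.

34.66 light years

d = 1/p = 1/0.09411 = 10.626 pc.
In light-years: 10.626 × 3.262 = 34.662 ly.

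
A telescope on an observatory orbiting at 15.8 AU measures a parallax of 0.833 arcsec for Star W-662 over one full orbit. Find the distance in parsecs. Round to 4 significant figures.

18.97 pc

With baseline B (in AU) and parallax p (in arcsec), d = B/p parsecs.
d = 15.8 / 0.833 = 18.968 pc.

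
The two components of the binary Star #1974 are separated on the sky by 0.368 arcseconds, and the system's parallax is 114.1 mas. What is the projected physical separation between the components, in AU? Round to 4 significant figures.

d = 1/p = 1/0.1141″ = 8.7642 pc.
At distance d (pc), an angle of θ arcsec spans θ·d AU: s = 0.368 × 8.7642 = 3.2252 AU.

3.225 AU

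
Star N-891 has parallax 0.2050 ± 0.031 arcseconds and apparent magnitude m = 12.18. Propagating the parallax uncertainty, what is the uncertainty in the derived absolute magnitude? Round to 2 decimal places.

σ_M = 0.33 mag

M = m − 5 log₁₀ d + 5 = m + 5 log₁₀ p + 5, so ∂M/∂p = 5/(p ln 10).
σ_M = (5/ln 10) · (σ_p/p) = 2.1715 × 0.031/0.2050 = 2.1715 × 0.15122 = 0.32837.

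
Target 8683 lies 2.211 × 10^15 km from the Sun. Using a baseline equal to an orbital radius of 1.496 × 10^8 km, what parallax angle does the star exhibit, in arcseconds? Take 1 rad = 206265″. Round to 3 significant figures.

θ ≈ B/d = (1.496 × 10^8) / (2.211 × 10^15) = 6.7662 × 10^-8 rad.
In arcseconds: 6.7662 × 10^-8 × 206265 = 0.013956″.

0.0140 arcsec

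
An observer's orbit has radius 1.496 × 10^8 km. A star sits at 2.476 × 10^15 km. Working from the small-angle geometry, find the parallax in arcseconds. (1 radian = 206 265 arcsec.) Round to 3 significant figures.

0.0125 arcsec

θ ≈ B/d = (1.496 × 10^8) / (2.476 × 10^15) = 6.0420 × 10^-8 rad.
In arcseconds: 6.0420 × 10^-8 × 206265 = 0.012463″.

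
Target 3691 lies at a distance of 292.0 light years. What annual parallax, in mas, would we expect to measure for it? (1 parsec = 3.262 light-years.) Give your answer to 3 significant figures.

d = 292.0 ly ÷ 3.262 = 89.516 pc.
p = 1/d = 1/89.516 = 0.011171 arcsec.
= 0.011171 × 1000 = 11.171 mas.

11.2 mas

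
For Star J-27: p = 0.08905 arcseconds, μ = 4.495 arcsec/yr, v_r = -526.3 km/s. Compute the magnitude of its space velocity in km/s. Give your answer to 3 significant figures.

578 km/s

d = 1/p = 1/0.08905″ = 11.23 pc.
v_t = 4.740 μ d = 4.740 × 4.495 × 11.23 = 239.27 km/s.
v = √(v_r² + v_t²) = √((-526.3)² + 239.27²) = √334242 = 578.14 km/s.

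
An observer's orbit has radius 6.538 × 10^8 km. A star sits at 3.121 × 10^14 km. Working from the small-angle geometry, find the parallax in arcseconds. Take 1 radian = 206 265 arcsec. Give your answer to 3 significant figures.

θ ≈ B/d = (6.538 × 10^8) / (3.121 × 10^14) = 2.0948 × 10^-6 rad.
In arcseconds: 2.0948 × 10^-6 × 206265 = 0.43208″.

0.432 arcsec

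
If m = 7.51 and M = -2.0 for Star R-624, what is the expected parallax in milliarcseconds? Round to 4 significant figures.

1.253 mas

m − M = 7.51 − (-2.0) = 9.51.
d = 10^((m−M)/5 + 1) = 10^2.902 = 797.99 pc.
p = 1/d = 1/797.99 = 0.0012531 arcsec = 1.2531 mas.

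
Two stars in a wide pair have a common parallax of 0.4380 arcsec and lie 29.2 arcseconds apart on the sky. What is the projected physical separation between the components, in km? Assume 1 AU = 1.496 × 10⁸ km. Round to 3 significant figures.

d = 1/p = 1/0.4380″ = 2.2831 pc.
At distance d (pc), an angle of θ arcsec spans θ·d AU: s = 29.2 × 2.2831 = 66.667 AU.
= 66.667 × 1.496 × 10⁸ km = 9.9734 × 10^9 km.

9.97 × 10^9 km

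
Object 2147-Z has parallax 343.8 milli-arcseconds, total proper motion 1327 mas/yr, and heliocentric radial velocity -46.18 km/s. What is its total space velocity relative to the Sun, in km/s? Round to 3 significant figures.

49.7 km/s

d = 1/p = 1/0.3438″ = 2.9087 pc.
μ = 1327 mas/yr = 1.327 ″/yr.
v_t = 4.740 μ d = 4.740 × 1.327 × 2.9087 = 18.296 km/s.
v = √(v_r² + v_t²) = √((-46.18)² + 18.296²) = √2467.34 = 49.672 km/s.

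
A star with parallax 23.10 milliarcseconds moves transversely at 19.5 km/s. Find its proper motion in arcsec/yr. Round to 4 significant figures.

0.09503 arcsec/yr

d = 1/p = 1/0.02310″ = 43.29 pc.
μ = v_t / (4.74 d) = 19.5 / (4.74 × 43.29) = 19.5 / 205.19 = 0.095034 ″/yr.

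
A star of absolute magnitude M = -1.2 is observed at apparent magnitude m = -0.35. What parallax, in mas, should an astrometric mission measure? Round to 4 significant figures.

67.61 mas

m − M = -0.35 − (-1.2) = 0.85.
d = 10^((m−M)/5 + 1) = 10^1.170 = 14.791 pc.
p = 1/d = 1/14.791 = 0.067609 arcsec = 67.609 mas.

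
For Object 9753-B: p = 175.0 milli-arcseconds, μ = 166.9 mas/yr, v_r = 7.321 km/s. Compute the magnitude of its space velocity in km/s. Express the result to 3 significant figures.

8.60 km/s

d = 1/p = 1/0.1750″ = 5.7143 pc.
μ = 166.9 mas/yr = 0.1669 ″/yr.
v_t = 4.740 μ d = 4.740 × 0.1669 × 5.7143 = 4.5206 km/s.
v = √(v_r² + v_t²) = √(7.321² + 4.5206²) = √74.0329 = 8.6042 km/s.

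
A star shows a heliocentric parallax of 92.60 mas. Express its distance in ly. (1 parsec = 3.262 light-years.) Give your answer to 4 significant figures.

35.23 ly

p = 92.60 mas = 0.09260 arcsec.
d = 1/p = 1/0.09260 = 10.799 pc.
In light-years: 10.799 × 3.262 = 35.226 ly.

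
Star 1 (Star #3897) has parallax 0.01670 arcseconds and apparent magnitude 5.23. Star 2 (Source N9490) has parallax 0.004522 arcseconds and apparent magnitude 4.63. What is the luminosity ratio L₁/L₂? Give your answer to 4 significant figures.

d₁ = 1/p₁ = 1/0.01670″ = 59.88 pc; d₂ = 1/p₂ = 1/0.004522″ = 221.14 pc.
M₁ = m₁ − 5 log₁₀ d₁ + 5 = 5.23 − 8.8864 + 5 = 1.3436.
M₂ = 4.63 − 11.7233 + 5 = -2.0933.
L₁/L₂ = 10^(0.4(M₂ − M₁)) = 10^(0.4 × (-3.4369)) = 10^(-1.37476) = 0.042193.

L₁/L₂ = 0.04219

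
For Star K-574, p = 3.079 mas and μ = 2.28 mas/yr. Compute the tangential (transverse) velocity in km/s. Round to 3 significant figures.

3.51 km/s

d = 1/p = 1/0.003079″ = 324.78 pc.
μ = 2.28 mas/yr = 0.00228 ″/yr.
v_t = 4.74 × μ × d = 4.74 × 0.00228 × 324.78 = 3.51 km/s.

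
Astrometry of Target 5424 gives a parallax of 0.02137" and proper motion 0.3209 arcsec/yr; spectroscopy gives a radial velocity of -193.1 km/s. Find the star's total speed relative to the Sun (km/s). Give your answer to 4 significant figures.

205.8 km/s

d = 1/p = 1/0.02137″ = 46.795 pc.
v_t = 4.740 μ d = 4.740 × 0.3209 × 46.795 = 71.178 km/s.
v = √(v_r² + v_t²) = √((-193.1)² + 71.178²) = √42353.9 = 205.8 km/s.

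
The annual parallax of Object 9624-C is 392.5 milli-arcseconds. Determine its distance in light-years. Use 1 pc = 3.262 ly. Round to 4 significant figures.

8.311 light years

p = 392.5 milli-arcseconds = 0.3925 arcsec.
d = 1/p = 1/0.3925 = 2.5478 pc.
In light-years: 2.5478 × 3.262 = 8.3109 ly.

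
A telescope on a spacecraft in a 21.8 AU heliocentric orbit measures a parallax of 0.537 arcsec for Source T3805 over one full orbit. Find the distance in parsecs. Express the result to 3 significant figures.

With baseline B (in AU) and parallax p (in arcsec), d = B/p parsecs.
d = 21.8 / 0.537 = 40.596 pc.

40.6 pc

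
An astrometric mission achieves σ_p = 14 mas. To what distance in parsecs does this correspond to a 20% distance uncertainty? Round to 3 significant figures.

14.3 pc

σ_d/d = σ_p/p, so the condition is σ_p/p ≤ 0.20, i.e. p ≥ σ_p/0.20.
p_min = 14/0.20 = 70 mas = 0.07 arcsec.
d_max = 1/p_min = 1/0.07 = 14.286 pc.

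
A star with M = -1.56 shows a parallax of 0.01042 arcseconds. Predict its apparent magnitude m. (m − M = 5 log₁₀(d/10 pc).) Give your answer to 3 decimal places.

m = 3.351

d = 1/p = 1/0.01042″ = 95.969 pc.
m − M = 5 log₁₀ d − 5 = 5 log₁₀(95.969) − 5 = 9.9107 − 5 = 4.9107.
m = M + (m − M) = -1.56 + 4.9107 = 3.351.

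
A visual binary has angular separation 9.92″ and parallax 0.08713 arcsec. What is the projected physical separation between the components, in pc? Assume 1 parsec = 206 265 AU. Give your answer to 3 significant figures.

d = 1/p = 1/0.08713″ = 11.477 pc.
At distance d (pc), an angle of θ arcsec spans θ·d AU: s = 9.92 × 11.477 = 113.85 AU.
= 113.85 / 206265 = 0.00055196 pc.

0.000552 pc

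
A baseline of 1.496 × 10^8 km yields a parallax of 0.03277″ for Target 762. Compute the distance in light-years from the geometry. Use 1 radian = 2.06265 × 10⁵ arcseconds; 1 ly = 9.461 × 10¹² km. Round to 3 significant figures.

99.5 ly

θ = 0.03277″ = 0.03277/206265 = 1.5887 × 10^-7 rad.
d = B/θ = (1.496 × 10^8) / (1.5887 × 10^-7) = 9.4165 × 10^14 km = (9.4165 × 10^14) / (9.461 × 10^12) ly = 99.53 ly.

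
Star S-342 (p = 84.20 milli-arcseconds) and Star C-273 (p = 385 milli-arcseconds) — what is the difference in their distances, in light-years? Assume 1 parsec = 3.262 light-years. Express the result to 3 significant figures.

d_A = 1/0.08420″ = 11.876 pc; d_B = 1/0.3850″ = 2.5974 pc.
|d_B − d_A| = |2.5974 − 11.876| = 9.2786 pc = 9.2786 × 3.262 ly = 30.267 ly.

30.3 ly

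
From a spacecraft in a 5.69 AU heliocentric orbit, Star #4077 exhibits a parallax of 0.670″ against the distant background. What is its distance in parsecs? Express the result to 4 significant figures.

With baseline B (in AU) and parallax p (in arcsec), d = B/p parsecs.
d = 5.69 / 0.670 = 8.4925 pc.

8.493 pc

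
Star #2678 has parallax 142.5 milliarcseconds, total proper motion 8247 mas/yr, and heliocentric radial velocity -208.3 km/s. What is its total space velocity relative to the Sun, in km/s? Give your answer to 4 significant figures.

d = 1/p = 1/0.1425″ = 7.0175 pc.
μ = 8247 mas/yr = 8.247 ″/yr.
v_t = 4.740 μ d = 4.740 × 8.247 × 7.0175 = 274.32 km/s.
v = √(v_r² + v_t²) = √((-208.3)² + 274.32²) = √118640 = 344.44 km/s.

344.4 km/s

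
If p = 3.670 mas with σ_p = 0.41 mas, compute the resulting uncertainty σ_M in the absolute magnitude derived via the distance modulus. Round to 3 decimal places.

σ_M = 0.243 mag

M = m − 5 log₁₀ d + 5 = m + 5 log₁₀ p + 5, so ∂M/∂p = 5/(p ln 10).
σ_M = (5/ln 10) · (σ_p/p) = 2.1715 × 0.41/3.670 = 2.1715 × 0.11172 = 0.2426.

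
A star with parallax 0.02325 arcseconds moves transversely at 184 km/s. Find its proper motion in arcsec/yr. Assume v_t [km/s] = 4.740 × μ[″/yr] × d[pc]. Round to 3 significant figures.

d = 1/p = 1/0.02325″ = 43.011 pc.
μ = v_t / (4.74 d) = 184 / (4.74 × 43.011) = 184 / 203.87 = 0.90254 ″/yr.

0.903 arcsec/yr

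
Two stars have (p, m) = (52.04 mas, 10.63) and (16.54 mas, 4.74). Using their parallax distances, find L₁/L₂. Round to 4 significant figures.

L₁/L₂ = 0.0004450

d₁ = 1/p₁ = 1/0.05204″ = 19.216 pc; d₂ = 1/p₂ = 1/0.01654″ = 60.459 pc.
M₁ = m₁ − 5 log₁₀ d₁ + 5 = 10.63 − 6.4183 + 5 = 9.2117.
M₂ = 4.74 − 8.9073 + 5 = 0.8327.
L₁/L₂ = 10^(0.4(M₂ − M₁)) = 10^(0.4 × (-8.3790)) = 10^(-3.35160) = 0.00044504.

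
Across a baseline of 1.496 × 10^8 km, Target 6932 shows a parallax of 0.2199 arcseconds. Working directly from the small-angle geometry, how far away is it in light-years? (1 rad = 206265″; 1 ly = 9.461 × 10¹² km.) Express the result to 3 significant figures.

θ = 0.2199″ = 0.2199/206265 = 1.0661 × 10^-6 rad.
d = B/θ = (1.496 × 10^8) / (1.0661 × 10^-6) = 1.4032 × 10^14 km = (1.4032 × 10^14) / (9.461 × 10^12) ly = 14.831 ly.

14.8 ly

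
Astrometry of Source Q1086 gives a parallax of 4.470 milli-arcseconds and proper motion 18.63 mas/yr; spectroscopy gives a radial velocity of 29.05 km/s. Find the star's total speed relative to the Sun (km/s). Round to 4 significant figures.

35.13 km/s

d = 1/p = 1/0.004470″ = 223.71 pc.
μ = 18.63 mas/yr = 0.01863 ″/yr.
v_t = 4.740 μ d = 4.740 × 0.01863 × 223.71 = 19.755 km/s.
v = √(v_r² + v_t²) = √(29.05² + 19.755²) = √1234.16 = 35.131 km/s.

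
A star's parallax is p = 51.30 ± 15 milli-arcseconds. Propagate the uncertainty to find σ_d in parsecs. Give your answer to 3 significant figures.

5.70 pc

d = 1/p, so σ_d = σ_p / p².
σ_d = 0.0150 / (0.05130)² = 0.0150 / 0.0026317 = 5.6997 pc.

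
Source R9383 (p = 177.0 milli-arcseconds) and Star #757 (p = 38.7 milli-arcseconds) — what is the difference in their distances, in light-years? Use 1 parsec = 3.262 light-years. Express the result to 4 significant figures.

65.86 ly

d_A = 1/0.1770″ = 5.6497 pc; d_B = 1/0.03870″ = 25.84 pc.
|d_B − d_A| = |25.84 − 5.6497| = 20.19 pc = 20.19 × 3.262 ly = 65.86 ly.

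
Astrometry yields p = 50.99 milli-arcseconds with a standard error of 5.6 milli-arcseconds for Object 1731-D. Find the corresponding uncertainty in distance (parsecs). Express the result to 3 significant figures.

2.15 pc

d = 1/p, so σ_d = σ_p / p².
σ_d = 0.00560 / (0.05099)² = 0.00560 / 0.0026 = 2.1538 pc.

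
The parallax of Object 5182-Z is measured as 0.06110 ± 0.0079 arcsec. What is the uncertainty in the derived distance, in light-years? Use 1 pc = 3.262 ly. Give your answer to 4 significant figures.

6.903 ly

d = 1/p, so σ_d = σ_p / p².
σ_d = 0.00790 / (0.06110)² = 0.00790 / 0.0037332 = 2.1161 pc = 2.1161 × 3.262 ly = 6.9027 ly.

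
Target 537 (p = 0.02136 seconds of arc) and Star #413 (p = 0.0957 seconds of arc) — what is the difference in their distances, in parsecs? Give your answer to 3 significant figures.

d_A = 1/0.02136″ = 46.816 pc; d_B = 1/0.09570″ = 10.449 pc.
|d_B − d_A| = |10.449 − 46.816| = 36.367 pc.

36.4 pc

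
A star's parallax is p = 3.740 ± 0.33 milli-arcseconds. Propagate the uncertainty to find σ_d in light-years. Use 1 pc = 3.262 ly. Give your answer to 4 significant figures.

76.96 ly

d = 1/p, so σ_d = σ_p / p².
σ_d = 0.000330 / (0.003740)² = 0.000330 / 0.000013988 = 23.592 pc = 23.592 × 3.262 ly = 76.957 ly.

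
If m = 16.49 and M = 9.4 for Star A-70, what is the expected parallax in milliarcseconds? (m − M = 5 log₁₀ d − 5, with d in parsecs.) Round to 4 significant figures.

3.819 mas

m − M = 16.49 − 9.4 = 7.09.
d = 10^((m−M)/5 + 1) = 10^2.418 = 261.82 pc.
p = 1/d = 1/261.82 = 0.0038194 arcsec = 3.8194 mas.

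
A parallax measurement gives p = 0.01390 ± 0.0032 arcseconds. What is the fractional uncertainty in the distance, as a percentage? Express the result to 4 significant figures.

23.02%

For d = 1/p, |σ_d/d| = |σ_p/p|.
σ_p/p = 0.0032 / 0.01390 = 0.23022 = 23.022%.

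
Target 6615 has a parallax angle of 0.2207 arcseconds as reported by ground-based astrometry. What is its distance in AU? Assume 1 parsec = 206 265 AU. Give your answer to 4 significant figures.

934600 AU

d = 1/p = 1/0.2207 = 4.531 pc.
In AU: 4.531 × 206265 = 9.3459 × 10^5 AU.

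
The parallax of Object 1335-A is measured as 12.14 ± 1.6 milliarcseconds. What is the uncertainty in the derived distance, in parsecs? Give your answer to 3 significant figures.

10.9 pc

d = 1/p, so σ_d = σ_p / p².
σ_d = 0.00160 / (0.01214)² = 0.00160 / 0.00014738 = 10.856 pc.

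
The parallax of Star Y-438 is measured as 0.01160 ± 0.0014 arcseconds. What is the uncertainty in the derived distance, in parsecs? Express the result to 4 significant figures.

10.40 pc

d = 1/p, so σ_d = σ_p / p².
σ_d = 0.00140 / (0.01160)² = 0.00140 / 0.00013456 = 10.404 pc.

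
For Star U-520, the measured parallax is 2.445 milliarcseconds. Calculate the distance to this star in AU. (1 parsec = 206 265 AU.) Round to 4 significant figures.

8.436 × 10^7 AU

p = 2.445 milliarcseconds = 0.002445 arcsec.
d = 1/p = 1/0.002445 = 409 pc.
In AU: 409 × 206265 = 8.4362 × 10^7 AU.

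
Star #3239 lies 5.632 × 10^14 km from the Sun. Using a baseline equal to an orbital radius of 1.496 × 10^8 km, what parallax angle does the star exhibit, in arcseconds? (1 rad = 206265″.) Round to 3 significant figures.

θ ≈ B/d = (1.496 × 10^8) / (5.632 × 10^14) = 2.6563 × 10^-7 rad.
In arcseconds: 2.6563 × 10^-7 × 206265 = 0.05479″.

0.0548 arcsec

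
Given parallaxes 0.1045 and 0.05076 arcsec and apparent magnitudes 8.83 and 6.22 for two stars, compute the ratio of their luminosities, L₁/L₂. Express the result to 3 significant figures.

d₁ = 1/p₁ = 1/0.1045″ = 9.5694 pc; d₂ = 1/p₂ = 1/0.05076″ = 19.701 pc.
M₁ = m₁ − 5 log₁₀ d₁ + 5 = 8.83 − 4.9044 + 5 = 8.9256.
M₂ = 6.22 − 6.4724 + 5 = 4.7476.
L₁/L₂ = 10^(0.4(M₂ − M₁)) = 10^(0.4 × (-4.1780)) = 10^(-1.67120) = 0.021321.

L₁/L₂ = 0.0213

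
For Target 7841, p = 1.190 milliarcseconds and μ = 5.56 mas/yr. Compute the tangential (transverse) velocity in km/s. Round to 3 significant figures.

d = 1/p = 1/0.001190″ = 840.34 pc.
μ = 5.56 mas/yr = 0.00556 ″/yr.
v_t = 4.74 × μ × d = 4.74 × 0.00556 × 840.34 = 22.147 km/s.

22.1 km/s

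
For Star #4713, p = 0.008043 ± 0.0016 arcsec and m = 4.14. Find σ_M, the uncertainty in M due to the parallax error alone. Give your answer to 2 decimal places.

M = m − 5 log₁₀ d + 5 = m + 5 log₁₀ p + 5, so ∂M/∂p = 5/(p ln 10).
σ_M = (5/ln 10) · (σ_p/p) = 2.1715 × 0.0016/0.008043 = 2.1715 × 0.19893 = 0.43198.

σ_M = 0.43 mag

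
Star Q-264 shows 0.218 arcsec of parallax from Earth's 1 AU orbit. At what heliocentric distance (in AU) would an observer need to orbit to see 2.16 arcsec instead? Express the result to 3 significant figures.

9.91 AU

Parallax scales linearly with baseline: p ∝ B, so B = p_target / p_Earth × 1 AU.
B = 2.16 / 0.218 = 9.9083 AU.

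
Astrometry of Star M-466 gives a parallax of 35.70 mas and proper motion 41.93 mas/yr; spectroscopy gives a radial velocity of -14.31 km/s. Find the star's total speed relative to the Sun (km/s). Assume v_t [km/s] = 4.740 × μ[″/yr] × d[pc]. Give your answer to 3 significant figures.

15.4 km/s

d = 1/p = 1/0.03570″ = 28.011 pc.
μ = 41.93 mas/yr = 0.04193 ″/yr.
v_t = 4.740 μ d = 4.740 × 0.04193 × 28.011 = 5.5671 km/s.
v = √(v_r² + v_t²) = √((-14.31)² + 5.5671²) = √235.769 = 15.355 km/s.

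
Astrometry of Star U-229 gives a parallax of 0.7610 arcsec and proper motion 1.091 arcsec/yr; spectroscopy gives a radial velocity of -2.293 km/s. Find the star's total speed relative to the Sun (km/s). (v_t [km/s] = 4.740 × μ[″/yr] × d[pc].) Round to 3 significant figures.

d = 1/p = 1/0.7610″ = 1.3141 pc.
v_t = 4.740 μ d = 4.740 × 1.091 × 1.3141 = 6.7957 km/s.
v = √(v_r² + v_t²) = √((-2.293)² + 6.7957²) = √51.4394 = 7.1721 km/s.

7.17 km/s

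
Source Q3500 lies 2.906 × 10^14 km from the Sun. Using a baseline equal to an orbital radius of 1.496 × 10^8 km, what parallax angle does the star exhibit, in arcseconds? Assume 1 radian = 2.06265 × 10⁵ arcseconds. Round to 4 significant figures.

θ ≈ B/d = (1.496 × 10^8) / (2.906 × 10^14) = 5.1480 × 10^-7 rad.
In arcseconds: 5.1480 × 10^-7 × 206265 = 0.10619″.

0.1062 arcsec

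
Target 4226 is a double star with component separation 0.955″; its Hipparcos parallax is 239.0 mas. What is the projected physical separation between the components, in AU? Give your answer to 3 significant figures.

d = 1/p = 1/0.2390″ = 4.1841 pc.
At distance d (pc), an angle of θ arcsec spans θ·d AU: s = 0.955 × 4.1841 = 3.9958 AU.

4.00 AU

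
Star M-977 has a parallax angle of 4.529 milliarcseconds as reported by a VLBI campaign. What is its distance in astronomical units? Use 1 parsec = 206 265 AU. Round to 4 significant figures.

4.554 × 10^7 AU

p = 4.529 milliarcseconds = 0.004529 arcsec.
d = 1/p = 1/0.004529 = 220.8 pc.
In AU: 220.8 × 206265 = 4.5543 × 10^7 AU.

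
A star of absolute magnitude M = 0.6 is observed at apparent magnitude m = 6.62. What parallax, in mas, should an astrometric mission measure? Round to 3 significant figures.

m − M = 6.62 − 0.6 = 6.02.
d = 10^((m−M)/5 + 1) = 10^2.204 = 159.96 pc.
p = 1/d = 1/159.96 = 0.0062516 arcsec = 6.2516 mas.

6.25 mas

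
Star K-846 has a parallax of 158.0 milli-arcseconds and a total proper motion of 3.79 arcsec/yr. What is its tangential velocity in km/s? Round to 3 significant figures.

d = 1/p = 1/0.1580″ = 6.3291 pc.
v_t = 4.74 × μ × d = 4.74 × 3.79 × 6.3291 = 113.7 km/s.

114 km/s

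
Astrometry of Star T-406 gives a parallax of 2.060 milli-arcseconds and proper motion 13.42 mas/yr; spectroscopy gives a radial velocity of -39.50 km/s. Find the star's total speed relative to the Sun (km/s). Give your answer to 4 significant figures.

50.14 km/s

d = 1/p = 1/0.002060″ = 485.44 pc.
μ = 13.42 mas/yr = 0.01342 ″/yr.
v_t = 4.740 μ d = 4.740 × 0.01342 × 485.44 = 30.879 km/s.
v = √(v_r² + v_t²) = √((-39.50)² + 30.879²) = √2513.76 = 50.137 km/s.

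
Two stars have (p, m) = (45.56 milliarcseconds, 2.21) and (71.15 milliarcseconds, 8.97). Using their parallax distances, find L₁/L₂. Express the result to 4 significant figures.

d₁ = 1/p₁ = 1/0.04556″ = 21.949 pc; d₂ = 1/p₂ = 1/0.07115″ = 14.055 pc.
M₁ = m₁ − 5 log₁₀ d₁ + 5 = 2.21 − 6.7071 + 5 = 0.5029.
M₂ = 8.97 − 5.7392 + 5 = 8.2308.
L₁/L₂ = 10^(0.4(M₂ − M₁)) = 10^(0.4 × 7.7279) = 10^3.09116 = 1233.6.

L₁/L₂ = 1234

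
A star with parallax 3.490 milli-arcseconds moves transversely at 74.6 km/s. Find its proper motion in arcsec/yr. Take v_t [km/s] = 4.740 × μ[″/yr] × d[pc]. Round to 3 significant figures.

0.0549 arcsec/yr

d = 1/p = 1/0.003490″ = 286.53 pc.
μ = v_t / (4.74 d) = 74.6 / (4.74 × 286.53) = 74.6 / 1358.2 = 0.054926 ″/yr.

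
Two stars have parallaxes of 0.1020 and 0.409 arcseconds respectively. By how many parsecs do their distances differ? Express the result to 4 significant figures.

7.359 pc

d_A = 1/0.1020″ = 9.8039 pc; d_B = 1/0.4090″ = 2.445 pc.
|d_B − d_A| = |2.445 − 9.8039| = 7.3589 pc.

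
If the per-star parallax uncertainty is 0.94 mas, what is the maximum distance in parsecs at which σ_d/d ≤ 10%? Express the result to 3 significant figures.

106 pc

σ_d/d = σ_p/p, so the condition is σ_p/p ≤ 0.10, i.e. p ≥ σ_p/0.10.
p_min = 0.94/0.10 = 9.4 mas = 0.0094 arcsec.
d_max = 1/p_min = 1/0.0094 = 106.38 pc.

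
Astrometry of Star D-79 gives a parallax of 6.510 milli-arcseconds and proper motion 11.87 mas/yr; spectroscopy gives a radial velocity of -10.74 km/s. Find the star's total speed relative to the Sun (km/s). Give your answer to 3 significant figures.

13.8 km/s

d = 1/p = 1/0.006510″ = 153.61 pc.
μ = 11.87 mas/yr = 0.01187 ″/yr.
v_t = 4.740 μ d = 4.740 × 0.01187 × 153.61 = 8.6427 km/s.
v = √(v_r² + v_t²) = √((-10.74)² + 8.6427²) = √190.044 = 13.786 km/s.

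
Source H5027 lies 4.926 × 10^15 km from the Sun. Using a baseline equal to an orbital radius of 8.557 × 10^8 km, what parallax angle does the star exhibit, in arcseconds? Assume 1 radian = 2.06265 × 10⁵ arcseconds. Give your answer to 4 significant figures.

θ ≈ B/d = (8.557 × 10^8) / (4.926 × 10^15) = 1.7371 × 10^-7 rad.
In arcseconds: 1.7371 × 10^-7 × 206265 = 0.03583″.

0.03583 arcsec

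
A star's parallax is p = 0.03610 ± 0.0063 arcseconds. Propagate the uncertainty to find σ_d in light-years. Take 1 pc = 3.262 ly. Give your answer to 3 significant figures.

d = 1/p, so σ_d = σ_p / p².
σ_d = 0.00630 / (0.03610)² = 0.00630 / 0.0013032 = 4.8343 pc = 4.8343 × 3.262 ly = 15.769 ly.

15.8 ly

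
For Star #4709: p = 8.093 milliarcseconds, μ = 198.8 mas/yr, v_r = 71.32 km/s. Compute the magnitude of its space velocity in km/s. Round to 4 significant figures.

136.5 km/s

d = 1/p = 1/0.008093″ = 123.56 pc.
μ = 198.8 mas/yr = 0.1988 ″/yr.
v_t = 4.740 μ d = 4.740 × 0.1988 × 123.56 = 116.43 km/s.
v = √(v_r² + v_t²) = √(71.32² + 116.43²) = √18642.5 = 136.54 km/s.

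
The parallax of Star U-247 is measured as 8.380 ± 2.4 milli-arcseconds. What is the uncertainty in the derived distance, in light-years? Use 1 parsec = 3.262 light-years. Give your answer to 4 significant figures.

d = 1/p, so σ_d = σ_p / p².
σ_d = 0.00240 / (0.008380)² = 0.00240 / 0.000070224 = 34.176 pc = 34.176 × 3.262 ly = 111.48 ly.

111.5 ly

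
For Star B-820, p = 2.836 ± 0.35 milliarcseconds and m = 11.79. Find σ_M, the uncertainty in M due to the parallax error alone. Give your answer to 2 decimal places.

M = m − 5 log₁₀ d + 5 = m + 5 log₁₀ p + 5, so ∂M/∂p = 5/(p ln 10).
σ_M = (5/ln 10) · (σ_p/p) = 2.1715 × 0.35/2.836 = 2.1715 × 0.12341 = 0.26798.

σ_M = 0.27 mag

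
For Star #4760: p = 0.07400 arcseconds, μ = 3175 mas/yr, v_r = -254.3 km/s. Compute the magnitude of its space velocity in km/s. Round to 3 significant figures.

d = 1/p = 1/0.07400″ = 13.514 pc.
μ = 3175 mas/yr = 3.175 ″/yr.
v_t = 4.740 μ d = 4.740 × 3.175 × 13.514 = 203.38 km/s.
v = √(v_r² + v_t²) = √((-254.3)² + 203.38²) = √106032 = 325.63 km/s.

326 km/s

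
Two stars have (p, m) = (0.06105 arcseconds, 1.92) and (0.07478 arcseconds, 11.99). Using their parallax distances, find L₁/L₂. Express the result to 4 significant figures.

L₁/L₂ = 16000

d₁ = 1/p₁ = 1/0.06105″ = 16.38 pc; d₂ = 1/p₂ = 1/0.07478″ = 13.373 pc.
M₁ = m₁ − 5 log₁₀ d₁ + 5 = 1.92 − 6.0716 + 5 = 0.8484.
M₂ = 11.99 − 5.6311 + 5 = 11.3589.
L₁/L₂ = 10^(0.4(M₂ − M₁)) = 10^(0.4 × 10.5105) = 10^4.20420 = 16003.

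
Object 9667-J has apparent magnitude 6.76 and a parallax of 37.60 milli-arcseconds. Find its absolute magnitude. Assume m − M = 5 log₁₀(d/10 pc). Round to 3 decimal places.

d = 1/p = 1/0.03760″ = 26.596 pc.
m − M = 5 log₁₀(26.596) − 5 = 7.1241 − 5 = 2.1241.
M = m − (m − M) = 6.76 − 2.1241 = 4.636.

M = 4.636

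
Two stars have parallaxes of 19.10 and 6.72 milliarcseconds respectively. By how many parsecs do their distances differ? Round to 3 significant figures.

96.5 pc

d_A = 1/0.01910″ = 52.356 pc; d_B = 1/0.006720″ = 148.81 pc.
|d_B − d_A| = |148.81 − 52.356| = 96.454 pc.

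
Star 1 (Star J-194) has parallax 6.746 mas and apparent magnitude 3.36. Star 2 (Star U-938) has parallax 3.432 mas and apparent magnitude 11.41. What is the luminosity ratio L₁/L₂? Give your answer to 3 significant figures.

d₁ = 1/p₁ = 1/0.006746″ = 148.24 pc; d₂ = 1/p₂ = 1/0.003432″ = 291.38 pc.
M₁ = m₁ − 5 log₁₀ d₁ + 5 = 3.36 − 10.8548 + 5 = -2.4948.
M₂ = 11.41 − 12.3223 + 5 = 4.0877.
L₁/L₂ = 10^(0.4(M₂ − M₁)) = 10^(0.4 × 6.5825) = 10^2.63300 = 429.54.

L₁/L₂ = 430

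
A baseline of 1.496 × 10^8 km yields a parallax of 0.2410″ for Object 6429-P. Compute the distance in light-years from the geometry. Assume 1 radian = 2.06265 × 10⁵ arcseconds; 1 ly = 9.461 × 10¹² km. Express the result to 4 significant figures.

θ = 0.2410″ = 0.2410/206265 = 1.1684 × 10^-6 rad.
d = B/θ = (1.496 × 10^8) / (1.1684 × 10^-6) = 1.2804 × 10^14 km = (1.2804 × 10^14) / (9.461 × 10^12) ly = 13.533 ly.

13.53 ly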